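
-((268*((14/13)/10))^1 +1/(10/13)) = -3921/130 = -30.16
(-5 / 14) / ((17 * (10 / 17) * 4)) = -1 / 112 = -0.01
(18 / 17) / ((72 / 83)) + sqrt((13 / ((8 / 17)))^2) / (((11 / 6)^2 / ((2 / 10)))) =117841 / 41140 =2.86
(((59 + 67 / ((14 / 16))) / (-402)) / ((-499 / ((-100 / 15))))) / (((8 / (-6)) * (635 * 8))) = 949 / 1426652976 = 0.00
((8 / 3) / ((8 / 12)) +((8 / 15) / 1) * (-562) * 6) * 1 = -8972 / 5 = -1794.40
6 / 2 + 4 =7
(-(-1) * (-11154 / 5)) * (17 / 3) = -63206 / 5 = -12641.20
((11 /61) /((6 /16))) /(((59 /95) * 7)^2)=794200 /31214127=0.03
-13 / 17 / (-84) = 13 / 1428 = 0.01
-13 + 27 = 14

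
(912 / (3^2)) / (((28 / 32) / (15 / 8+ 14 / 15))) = 325.23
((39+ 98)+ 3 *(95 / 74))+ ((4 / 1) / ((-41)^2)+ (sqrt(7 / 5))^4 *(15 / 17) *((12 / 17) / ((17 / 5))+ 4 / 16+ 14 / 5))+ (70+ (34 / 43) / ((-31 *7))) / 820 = 41792457598890771 / 285130969699100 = 146.57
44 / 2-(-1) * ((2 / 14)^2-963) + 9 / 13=-598963 / 637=-940.29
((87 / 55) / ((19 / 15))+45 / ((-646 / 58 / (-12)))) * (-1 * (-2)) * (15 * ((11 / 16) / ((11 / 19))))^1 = 2650455 / 1496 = 1771.69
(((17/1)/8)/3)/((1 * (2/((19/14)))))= 323/672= 0.48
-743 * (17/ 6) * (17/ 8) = -214727/ 48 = -4473.48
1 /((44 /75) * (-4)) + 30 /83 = -0.06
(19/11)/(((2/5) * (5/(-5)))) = -95/22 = -4.32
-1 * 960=-960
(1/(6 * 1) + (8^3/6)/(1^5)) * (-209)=-35739/2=-17869.50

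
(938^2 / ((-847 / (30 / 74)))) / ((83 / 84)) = -158371920 / 371591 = -426.20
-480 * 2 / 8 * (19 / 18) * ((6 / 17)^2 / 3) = -1520 / 289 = -5.26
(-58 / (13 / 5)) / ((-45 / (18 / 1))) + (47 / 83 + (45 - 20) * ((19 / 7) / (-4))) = -225833 / 30212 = -7.47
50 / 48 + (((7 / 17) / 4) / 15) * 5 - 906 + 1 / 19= -7014563 / 7752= -904.87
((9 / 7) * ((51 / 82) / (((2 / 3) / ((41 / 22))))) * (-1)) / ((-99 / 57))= 8721 / 6776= 1.29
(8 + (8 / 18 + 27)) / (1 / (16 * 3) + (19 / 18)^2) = 45936 / 1471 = 31.23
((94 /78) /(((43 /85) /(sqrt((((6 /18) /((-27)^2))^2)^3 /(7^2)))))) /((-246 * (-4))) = 3995 /120829380870016728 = 0.00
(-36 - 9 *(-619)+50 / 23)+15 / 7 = 891830 / 161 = 5539.32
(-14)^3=-2744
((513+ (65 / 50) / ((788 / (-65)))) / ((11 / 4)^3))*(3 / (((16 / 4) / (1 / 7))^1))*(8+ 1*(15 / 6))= 7274871 / 262207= 27.74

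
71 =71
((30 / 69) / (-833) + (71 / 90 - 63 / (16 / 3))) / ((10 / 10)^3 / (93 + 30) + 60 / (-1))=6234959503 / 33929822640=0.18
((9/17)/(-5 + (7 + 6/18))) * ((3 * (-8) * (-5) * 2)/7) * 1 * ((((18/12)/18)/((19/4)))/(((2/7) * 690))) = 36/52003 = 0.00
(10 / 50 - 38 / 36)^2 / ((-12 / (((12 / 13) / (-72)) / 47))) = 5929 / 356335200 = 0.00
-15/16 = -0.94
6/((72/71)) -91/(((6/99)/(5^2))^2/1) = -92905277/6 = -15484212.83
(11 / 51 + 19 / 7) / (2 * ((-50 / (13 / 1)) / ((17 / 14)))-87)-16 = -6944270 / 433167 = -16.03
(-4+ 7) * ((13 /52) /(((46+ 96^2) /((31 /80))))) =93 /2963840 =0.00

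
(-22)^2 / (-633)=-484 / 633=-0.76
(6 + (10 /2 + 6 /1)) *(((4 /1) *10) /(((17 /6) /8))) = 1920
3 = 3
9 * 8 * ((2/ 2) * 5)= 360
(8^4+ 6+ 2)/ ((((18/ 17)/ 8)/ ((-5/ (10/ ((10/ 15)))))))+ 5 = -10331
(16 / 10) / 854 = 4 / 2135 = 0.00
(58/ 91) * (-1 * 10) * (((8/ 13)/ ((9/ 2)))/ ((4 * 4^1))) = -580/ 10647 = -0.05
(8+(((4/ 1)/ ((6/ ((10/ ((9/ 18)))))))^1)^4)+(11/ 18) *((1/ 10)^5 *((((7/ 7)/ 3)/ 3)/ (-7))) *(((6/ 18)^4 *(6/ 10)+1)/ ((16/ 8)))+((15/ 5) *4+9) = 121070990249813/ 3827250000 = 31633.94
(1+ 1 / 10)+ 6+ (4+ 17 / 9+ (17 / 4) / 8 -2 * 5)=3.52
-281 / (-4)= 281 / 4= 70.25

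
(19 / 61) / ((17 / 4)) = 0.07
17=17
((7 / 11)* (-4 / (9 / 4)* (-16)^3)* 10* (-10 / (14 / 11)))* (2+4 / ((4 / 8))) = -32768000 / 9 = -3640888.89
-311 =-311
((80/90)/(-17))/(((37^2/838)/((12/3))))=-26816/209457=-0.13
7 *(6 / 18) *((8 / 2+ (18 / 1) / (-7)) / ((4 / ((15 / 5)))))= 5 / 2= 2.50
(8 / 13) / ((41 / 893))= 7144 / 533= 13.40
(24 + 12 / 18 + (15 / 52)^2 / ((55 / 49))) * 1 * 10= 11038355 / 44616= 247.41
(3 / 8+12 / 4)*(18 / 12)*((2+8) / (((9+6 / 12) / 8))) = 810 / 19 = 42.63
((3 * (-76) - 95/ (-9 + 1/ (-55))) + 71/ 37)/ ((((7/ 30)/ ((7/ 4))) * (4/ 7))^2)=-37131.31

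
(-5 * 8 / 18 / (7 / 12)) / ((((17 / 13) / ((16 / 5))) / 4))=-13312 / 357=-37.29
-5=-5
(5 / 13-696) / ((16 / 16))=-9043 / 13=-695.62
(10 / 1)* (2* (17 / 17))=20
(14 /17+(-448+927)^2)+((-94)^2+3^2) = 238286.82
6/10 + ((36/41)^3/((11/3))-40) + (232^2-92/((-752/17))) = 38330839943669/712643140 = 53786.86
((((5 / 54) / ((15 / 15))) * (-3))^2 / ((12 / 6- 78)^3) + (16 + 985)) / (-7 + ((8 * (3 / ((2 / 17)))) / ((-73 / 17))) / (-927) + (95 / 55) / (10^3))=-1471914716365886375 / 10215212794159392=-144.09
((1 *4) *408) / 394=816 / 197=4.14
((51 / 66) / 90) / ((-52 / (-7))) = 119 / 102960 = 0.00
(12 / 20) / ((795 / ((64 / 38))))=32 / 25175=0.00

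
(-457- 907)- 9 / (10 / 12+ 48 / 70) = -437006 / 319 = -1369.92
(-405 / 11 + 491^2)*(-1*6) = -15908916 / 11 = -1446265.09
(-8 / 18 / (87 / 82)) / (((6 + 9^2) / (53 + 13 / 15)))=-265024 / 1021815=-0.26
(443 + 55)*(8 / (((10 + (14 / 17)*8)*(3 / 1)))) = 11288 / 141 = 80.06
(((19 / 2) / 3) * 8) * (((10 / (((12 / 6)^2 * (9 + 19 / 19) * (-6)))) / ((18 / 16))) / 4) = -19 / 81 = -0.23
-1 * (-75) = 75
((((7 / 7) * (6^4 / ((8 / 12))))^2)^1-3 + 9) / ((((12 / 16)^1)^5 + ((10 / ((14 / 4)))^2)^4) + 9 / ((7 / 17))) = 22308865618679808 / 26344826975539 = 846.80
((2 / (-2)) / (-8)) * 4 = 1 / 2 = 0.50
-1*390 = -390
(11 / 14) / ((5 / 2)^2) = 22 / 175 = 0.13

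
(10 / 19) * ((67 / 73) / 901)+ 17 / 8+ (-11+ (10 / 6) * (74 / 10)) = 103740101 / 29992488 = 3.46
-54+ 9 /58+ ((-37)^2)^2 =108698215 /58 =1874107.16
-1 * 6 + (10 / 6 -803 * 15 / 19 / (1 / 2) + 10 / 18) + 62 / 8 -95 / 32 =-6932429 / 5472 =-1266.89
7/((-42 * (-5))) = 1/30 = 0.03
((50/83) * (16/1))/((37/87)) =69600/3071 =22.66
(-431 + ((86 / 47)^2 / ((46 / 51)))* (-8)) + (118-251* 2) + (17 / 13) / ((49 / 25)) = -844.03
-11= -11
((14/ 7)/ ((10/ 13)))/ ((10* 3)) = 13/ 150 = 0.09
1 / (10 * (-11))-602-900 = -165221 / 110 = -1502.01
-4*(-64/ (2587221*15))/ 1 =256/ 38808315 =0.00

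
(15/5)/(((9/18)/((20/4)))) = 30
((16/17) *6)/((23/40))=3840/391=9.82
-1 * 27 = -27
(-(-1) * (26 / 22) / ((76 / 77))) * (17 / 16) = 1547 / 1216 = 1.27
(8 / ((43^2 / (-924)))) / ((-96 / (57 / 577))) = 4389 / 1066873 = 0.00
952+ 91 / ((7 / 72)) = 1888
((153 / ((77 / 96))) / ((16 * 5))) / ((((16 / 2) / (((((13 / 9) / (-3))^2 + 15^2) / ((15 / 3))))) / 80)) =11165192 / 10395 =1074.09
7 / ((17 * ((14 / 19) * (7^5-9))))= 0.00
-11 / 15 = -0.73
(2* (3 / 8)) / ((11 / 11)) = 3 / 4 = 0.75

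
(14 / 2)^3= 343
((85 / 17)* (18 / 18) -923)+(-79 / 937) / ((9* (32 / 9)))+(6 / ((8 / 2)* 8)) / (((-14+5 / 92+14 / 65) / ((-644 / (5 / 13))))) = -734578229191 / 820632096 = -895.14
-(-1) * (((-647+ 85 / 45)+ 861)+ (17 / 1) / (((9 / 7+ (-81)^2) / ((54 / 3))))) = 4959607 / 22968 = 215.94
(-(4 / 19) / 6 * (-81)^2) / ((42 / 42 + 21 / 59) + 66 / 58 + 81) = -3741957 / 1357151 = -2.76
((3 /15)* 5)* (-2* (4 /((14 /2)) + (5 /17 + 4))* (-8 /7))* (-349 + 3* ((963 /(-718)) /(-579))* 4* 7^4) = -938728176 /299047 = -3139.07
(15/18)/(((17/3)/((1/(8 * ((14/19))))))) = 95/3808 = 0.02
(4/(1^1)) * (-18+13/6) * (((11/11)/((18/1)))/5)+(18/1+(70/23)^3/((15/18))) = 16795189/328509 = 51.13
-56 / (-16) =7 / 2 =3.50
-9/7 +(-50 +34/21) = -149/3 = -49.67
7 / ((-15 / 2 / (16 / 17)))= -224 / 255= -0.88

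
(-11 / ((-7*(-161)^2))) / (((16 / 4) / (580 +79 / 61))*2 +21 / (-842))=-328421258 / 60556666121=-0.01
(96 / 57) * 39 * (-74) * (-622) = 57442944 / 19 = 3023312.84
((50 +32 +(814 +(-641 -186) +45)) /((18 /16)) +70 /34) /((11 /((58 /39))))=305834 /21879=13.98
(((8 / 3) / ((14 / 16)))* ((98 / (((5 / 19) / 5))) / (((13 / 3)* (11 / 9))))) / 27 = 17024 / 429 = 39.68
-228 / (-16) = 57 / 4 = 14.25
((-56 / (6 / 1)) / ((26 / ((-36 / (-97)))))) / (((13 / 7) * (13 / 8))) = -9408 / 213109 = -0.04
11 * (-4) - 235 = -279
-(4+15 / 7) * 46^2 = -90988 / 7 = -12998.29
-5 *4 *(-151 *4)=12080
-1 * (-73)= 73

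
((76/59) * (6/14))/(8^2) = 57/6608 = 0.01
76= 76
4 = 4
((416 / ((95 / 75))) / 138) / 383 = 0.01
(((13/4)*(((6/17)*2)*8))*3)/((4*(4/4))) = 234/17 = 13.76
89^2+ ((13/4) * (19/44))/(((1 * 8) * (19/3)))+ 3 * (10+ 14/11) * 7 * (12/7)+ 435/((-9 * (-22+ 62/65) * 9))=54132285583/6500736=8327.10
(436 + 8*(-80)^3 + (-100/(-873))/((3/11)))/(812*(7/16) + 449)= -42905124064/8425323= -5092.40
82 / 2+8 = 49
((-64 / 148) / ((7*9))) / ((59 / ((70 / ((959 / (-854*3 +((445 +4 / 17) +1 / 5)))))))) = 5757056 / 320305041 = 0.02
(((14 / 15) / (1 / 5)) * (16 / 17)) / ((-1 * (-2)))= 112 / 51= 2.20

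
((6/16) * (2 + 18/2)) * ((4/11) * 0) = 0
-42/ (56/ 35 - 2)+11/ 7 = 746/ 7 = 106.57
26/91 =2/7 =0.29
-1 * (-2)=2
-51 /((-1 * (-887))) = -51 /887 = -0.06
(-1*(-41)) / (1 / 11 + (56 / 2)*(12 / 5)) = 2255 / 3701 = 0.61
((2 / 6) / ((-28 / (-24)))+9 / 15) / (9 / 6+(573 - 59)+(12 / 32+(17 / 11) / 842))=1148488 / 668927175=0.00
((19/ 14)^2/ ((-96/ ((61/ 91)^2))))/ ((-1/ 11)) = 14776091/ 155815296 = 0.09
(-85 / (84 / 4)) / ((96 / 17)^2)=-24565 / 193536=-0.13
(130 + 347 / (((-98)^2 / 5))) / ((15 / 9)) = 750153 / 9604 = 78.11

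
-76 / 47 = -1.62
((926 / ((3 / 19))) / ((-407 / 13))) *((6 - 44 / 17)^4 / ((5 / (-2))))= 5176663196224 / 509895705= 10152.40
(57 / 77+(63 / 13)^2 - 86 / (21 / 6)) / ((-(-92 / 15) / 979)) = -3005085 / 54418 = -55.22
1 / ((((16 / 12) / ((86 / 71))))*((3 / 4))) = 86 / 71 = 1.21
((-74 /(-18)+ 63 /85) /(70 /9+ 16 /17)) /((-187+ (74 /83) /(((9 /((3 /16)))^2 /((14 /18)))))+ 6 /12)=-55074816 /18456487655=-0.00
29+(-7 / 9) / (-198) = 51685 / 1782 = 29.00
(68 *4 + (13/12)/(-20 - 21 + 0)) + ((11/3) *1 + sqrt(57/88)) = sqrt(1254)/44 + 45205/164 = 276.45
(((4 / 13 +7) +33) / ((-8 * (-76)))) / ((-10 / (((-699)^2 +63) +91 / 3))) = -192056873 / 59280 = -3239.83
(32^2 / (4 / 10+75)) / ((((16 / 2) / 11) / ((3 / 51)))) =7040 / 6409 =1.10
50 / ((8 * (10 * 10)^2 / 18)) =9 / 800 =0.01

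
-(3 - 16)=13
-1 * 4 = -4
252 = 252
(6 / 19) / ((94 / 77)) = 231 / 893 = 0.26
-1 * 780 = -780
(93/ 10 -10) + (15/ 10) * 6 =83/ 10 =8.30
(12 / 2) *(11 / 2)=33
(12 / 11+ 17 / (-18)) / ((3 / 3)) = 0.15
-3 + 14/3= 5/3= 1.67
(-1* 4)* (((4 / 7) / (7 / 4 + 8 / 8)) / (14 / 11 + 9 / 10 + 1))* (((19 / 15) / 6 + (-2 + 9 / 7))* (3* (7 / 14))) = 10144 / 51303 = 0.20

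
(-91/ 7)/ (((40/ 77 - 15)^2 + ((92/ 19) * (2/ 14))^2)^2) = -59555332930093/ 202345561557200161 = -0.00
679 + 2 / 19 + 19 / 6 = 77779 / 114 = 682.27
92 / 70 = 46 / 35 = 1.31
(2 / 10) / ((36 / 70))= 7 / 18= 0.39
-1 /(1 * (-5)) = 1 /5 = 0.20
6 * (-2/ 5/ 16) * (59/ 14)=-177/ 280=-0.63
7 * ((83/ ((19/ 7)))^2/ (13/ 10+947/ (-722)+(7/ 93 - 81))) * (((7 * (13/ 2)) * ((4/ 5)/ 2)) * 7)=-10303.12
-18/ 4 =-9/ 2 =-4.50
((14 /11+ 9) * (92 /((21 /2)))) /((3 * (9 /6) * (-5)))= -41584 /10395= -4.00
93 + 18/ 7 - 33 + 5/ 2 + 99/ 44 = 1885/ 28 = 67.32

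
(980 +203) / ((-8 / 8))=-1183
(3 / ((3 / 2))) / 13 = 2 / 13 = 0.15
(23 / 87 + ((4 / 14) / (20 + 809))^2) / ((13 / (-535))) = -31874516225 / 2929708383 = -10.88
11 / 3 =3.67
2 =2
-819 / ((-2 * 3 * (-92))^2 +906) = -273 / 101870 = -0.00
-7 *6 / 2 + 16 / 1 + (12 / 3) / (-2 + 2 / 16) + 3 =-62 / 15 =-4.13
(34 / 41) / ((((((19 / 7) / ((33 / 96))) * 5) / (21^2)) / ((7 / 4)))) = 4040883 / 249280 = 16.21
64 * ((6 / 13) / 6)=64 / 13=4.92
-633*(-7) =4431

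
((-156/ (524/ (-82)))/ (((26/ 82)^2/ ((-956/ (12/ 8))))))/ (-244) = 634.26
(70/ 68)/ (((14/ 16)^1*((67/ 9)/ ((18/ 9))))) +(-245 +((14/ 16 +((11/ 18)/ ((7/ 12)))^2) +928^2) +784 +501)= 3464763220189/ 4018392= 862226.29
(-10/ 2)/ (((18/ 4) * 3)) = -10/ 27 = -0.37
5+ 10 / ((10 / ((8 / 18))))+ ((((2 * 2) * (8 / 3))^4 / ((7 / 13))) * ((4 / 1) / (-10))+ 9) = -27222026 / 2835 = -9602.13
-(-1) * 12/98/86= 3/2107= 0.00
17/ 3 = 5.67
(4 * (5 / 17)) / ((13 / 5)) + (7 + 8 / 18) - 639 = -1255264 / 1989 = -631.10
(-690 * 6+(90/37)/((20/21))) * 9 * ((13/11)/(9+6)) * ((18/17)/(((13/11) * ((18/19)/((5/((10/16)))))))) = -69806988/3145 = -22196.18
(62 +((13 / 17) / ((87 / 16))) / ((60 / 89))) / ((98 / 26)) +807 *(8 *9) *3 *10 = 1894902684074 / 1087065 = 1743136.50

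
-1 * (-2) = 2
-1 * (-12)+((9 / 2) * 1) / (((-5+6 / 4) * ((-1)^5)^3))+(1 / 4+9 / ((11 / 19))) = 8957 / 308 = 29.08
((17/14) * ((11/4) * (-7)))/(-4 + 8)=-187/32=-5.84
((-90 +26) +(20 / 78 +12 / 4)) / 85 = -2369 / 3315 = -0.71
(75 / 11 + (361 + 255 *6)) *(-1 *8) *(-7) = 1169056 / 11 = 106277.82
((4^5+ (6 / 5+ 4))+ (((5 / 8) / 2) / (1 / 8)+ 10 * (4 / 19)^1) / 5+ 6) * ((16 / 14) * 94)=74020488 / 665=111309.00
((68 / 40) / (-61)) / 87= -17 / 53070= -0.00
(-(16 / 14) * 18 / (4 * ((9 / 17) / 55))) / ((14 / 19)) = -35530 / 49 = -725.10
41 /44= 0.93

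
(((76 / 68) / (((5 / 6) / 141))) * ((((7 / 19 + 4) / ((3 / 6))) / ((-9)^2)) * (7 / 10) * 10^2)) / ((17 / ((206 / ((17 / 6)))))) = 90003872 / 14739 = 6106.51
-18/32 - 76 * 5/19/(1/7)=-2249/16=-140.56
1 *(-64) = -64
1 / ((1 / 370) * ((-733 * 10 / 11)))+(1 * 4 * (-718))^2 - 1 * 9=6046058468 / 733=8248374.44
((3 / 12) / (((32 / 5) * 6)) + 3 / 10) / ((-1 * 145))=-1177 / 556800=-0.00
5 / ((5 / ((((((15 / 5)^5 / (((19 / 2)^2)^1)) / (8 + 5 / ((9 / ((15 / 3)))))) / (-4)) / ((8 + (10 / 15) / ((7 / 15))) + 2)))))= -15309 / 2801360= -0.01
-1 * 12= -12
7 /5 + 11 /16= 167 /80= 2.09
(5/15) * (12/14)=2/7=0.29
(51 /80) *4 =51 /20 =2.55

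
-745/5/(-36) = 149/36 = 4.14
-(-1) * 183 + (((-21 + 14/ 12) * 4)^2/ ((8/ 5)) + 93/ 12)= 4124.36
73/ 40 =1.82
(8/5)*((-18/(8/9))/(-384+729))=-54/575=-0.09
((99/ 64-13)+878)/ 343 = 2.53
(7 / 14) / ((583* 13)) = 1 / 15158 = 0.00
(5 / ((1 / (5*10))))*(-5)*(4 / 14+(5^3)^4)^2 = -3650784501037597661250 / 49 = -74505806143624442066.33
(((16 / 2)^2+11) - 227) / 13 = -152 / 13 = -11.69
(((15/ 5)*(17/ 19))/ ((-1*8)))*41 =-2091/ 152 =-13.76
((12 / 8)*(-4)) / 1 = -6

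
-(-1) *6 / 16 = 3 / 8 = 0.38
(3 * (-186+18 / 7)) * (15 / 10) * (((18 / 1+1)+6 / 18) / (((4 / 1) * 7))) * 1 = -27927 / 49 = -569.94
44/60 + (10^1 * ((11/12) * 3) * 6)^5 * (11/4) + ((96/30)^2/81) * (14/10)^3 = 336319783594.83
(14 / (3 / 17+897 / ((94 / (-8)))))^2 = 125126596 / 3703331025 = 0.03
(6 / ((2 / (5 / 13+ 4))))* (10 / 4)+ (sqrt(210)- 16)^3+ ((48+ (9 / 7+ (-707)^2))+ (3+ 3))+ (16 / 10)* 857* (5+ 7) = 978* sqrt(210)+ 457016169 / 910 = 516388.14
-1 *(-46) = 46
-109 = -109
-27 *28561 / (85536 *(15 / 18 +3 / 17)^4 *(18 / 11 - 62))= 21468989529 / 149467569968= 0.14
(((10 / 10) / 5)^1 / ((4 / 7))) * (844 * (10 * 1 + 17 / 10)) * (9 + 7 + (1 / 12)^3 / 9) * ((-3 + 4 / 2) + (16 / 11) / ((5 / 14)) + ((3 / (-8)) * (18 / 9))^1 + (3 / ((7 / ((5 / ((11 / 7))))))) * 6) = 580891.93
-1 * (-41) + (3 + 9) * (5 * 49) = 2981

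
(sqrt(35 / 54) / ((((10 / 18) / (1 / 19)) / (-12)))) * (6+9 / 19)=-738 * sqrt(210) / 1805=-5.93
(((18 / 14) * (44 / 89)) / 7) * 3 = 1188 / 4361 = 0.27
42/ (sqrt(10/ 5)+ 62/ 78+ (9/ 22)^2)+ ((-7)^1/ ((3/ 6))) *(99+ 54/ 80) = -1567014848181/ 1093463380+ 2137820256 *sqrt(2)/ 54673169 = -1377.78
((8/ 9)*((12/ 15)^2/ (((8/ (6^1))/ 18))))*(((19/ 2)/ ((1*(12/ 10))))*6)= 1824/ 5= 364.80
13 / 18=0.72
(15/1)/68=15/68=0.22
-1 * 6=-6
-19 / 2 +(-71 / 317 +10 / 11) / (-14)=-9.55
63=63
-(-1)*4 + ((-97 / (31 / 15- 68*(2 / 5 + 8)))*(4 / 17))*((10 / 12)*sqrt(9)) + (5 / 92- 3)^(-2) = 44930613962 / 10658418889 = 4.22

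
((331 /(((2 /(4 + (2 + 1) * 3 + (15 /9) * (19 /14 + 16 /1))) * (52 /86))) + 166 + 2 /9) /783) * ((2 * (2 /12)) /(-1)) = -76282027 /15390648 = -4.96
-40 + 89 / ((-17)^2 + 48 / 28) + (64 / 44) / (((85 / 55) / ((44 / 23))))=-30151167 / 795685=-37.89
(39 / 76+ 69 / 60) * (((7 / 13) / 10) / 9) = 553 / 55575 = 0.01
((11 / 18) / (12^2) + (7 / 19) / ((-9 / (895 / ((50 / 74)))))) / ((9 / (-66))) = 397.61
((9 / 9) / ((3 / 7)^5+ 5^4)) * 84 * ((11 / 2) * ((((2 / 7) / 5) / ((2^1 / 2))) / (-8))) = -554631 / 105046180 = -0.01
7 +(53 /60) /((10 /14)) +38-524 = -143329 /300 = -477.76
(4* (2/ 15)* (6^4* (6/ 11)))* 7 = 145152/ 55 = 2639.13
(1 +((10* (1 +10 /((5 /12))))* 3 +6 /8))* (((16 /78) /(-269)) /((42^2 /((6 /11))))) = -0.00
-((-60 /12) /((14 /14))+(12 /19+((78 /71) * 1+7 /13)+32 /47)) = 1690116 /824239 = 2.05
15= 15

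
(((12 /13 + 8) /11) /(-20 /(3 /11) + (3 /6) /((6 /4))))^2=13456 /108972721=0.00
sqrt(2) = 1.41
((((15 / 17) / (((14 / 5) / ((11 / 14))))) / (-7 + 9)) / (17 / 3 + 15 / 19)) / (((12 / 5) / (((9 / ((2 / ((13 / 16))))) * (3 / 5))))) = 0.02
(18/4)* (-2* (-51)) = 459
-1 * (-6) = 6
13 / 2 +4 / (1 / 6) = 61 / 2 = 30.50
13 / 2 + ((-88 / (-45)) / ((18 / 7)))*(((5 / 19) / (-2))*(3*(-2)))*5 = 9749 / 1026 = 9.50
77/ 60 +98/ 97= 13349/ 5820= 2.29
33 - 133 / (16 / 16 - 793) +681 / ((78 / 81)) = 7622749 / 10296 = 740.36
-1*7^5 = -16807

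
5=5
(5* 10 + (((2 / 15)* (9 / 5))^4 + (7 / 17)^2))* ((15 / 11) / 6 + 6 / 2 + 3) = 775974359403 / 2483593750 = 312.44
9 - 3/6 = 17/2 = 8.50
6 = 6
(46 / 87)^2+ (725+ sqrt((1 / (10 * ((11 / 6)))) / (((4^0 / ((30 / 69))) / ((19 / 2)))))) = 725.75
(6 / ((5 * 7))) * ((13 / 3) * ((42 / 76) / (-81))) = -13 / 2565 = -0.01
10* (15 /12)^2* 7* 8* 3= 2625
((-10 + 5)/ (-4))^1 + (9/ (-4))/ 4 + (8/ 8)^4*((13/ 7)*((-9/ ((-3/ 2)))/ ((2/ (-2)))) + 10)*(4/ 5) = -127/ 560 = -0.23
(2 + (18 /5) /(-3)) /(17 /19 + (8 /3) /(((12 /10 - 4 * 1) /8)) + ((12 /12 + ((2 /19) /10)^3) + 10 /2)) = -3600975 /3260276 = -1.10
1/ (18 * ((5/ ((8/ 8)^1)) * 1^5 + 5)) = 1/ 180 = 0.01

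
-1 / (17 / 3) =-3 / 17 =-0.18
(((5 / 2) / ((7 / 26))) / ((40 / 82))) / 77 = 533 / 2156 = 0.25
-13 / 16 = -0.81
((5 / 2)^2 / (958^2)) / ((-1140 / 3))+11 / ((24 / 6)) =767250699 / 279000256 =2.75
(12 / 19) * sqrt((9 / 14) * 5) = 18 * sqrt(70) / 133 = 1.13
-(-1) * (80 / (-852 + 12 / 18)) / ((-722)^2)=-30 / 166419917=-0.00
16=16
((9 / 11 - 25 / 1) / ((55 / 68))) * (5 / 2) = -9044 / 121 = -74.74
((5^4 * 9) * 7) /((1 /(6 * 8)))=1890000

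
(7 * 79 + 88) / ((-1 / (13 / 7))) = -8333 / 7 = -1190.43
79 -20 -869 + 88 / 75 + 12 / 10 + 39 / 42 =-847033 / 1050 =-806.70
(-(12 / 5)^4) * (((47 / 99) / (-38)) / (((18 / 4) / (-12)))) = -144384 / 130625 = -1.11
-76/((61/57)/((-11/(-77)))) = -4332/427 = -10.15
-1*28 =-28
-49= -49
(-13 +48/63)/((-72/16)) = 514/189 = 2.72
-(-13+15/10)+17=57/2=28.50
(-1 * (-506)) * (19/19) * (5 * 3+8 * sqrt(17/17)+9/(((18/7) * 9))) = 106513/9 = 11834.78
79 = 79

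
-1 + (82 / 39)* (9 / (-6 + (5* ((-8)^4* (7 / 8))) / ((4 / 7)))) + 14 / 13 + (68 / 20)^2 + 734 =3799041839 / 5095025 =745.64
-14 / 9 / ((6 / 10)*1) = -70 / 27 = -2.59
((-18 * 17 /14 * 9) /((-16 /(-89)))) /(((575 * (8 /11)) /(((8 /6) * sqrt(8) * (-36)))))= 4044249 * sqrt(2) /16100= 355.24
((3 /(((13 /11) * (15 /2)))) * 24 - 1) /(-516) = -463 /33540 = -0.01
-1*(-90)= 90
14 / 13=1.08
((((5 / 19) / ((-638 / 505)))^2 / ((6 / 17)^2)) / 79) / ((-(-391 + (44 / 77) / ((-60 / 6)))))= 64489446875 / 5719873428407952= 0.00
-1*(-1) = 1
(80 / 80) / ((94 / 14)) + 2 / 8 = 75 / 188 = 0.40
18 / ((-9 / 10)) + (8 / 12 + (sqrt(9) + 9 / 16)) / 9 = -8437 / 432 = -19.53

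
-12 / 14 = -0.86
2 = 2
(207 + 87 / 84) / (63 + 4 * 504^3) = 0.00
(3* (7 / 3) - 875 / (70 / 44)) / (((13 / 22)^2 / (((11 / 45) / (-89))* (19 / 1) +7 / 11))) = -908.46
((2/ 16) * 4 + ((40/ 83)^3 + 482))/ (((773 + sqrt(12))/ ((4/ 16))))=426620597715/ 2733219623032 - 551902455 * sqrt(3)/ 1366609811516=0.16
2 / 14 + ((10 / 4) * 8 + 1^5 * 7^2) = 484 / 7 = 69.14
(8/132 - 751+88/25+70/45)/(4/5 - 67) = 1846013/163845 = 11.27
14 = 14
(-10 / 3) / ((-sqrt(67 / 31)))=10 * sqrt(2077) / 201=2.27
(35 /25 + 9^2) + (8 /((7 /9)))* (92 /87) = 94676 /1015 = 93.28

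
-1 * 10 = -10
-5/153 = -0.03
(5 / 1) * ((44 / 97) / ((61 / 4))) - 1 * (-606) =3586582 / 5917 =606.15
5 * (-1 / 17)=-5 / 17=-0.29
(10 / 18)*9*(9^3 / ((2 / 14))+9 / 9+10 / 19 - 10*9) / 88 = 284.92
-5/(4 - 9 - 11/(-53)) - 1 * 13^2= -167.96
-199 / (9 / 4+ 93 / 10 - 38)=3980 / 529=7.52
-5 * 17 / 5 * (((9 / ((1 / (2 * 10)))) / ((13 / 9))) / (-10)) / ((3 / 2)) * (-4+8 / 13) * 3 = -242352 / 169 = -1434.04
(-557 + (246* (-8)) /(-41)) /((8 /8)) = -509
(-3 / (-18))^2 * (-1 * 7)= -7 / 36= -0.19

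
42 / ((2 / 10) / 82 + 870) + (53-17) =12858456 / 356701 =36.05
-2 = -2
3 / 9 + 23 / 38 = 107 / 114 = 0.94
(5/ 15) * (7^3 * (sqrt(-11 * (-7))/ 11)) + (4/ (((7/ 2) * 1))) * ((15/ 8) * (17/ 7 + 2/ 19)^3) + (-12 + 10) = 541154377/ 16468459 + 343 * sqrt(77)/ 33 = 124.07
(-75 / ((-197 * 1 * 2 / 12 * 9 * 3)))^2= 0.01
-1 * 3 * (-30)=90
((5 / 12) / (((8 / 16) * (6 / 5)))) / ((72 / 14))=175 / 1296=0.14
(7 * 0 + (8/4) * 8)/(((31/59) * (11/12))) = 11328/341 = 33.22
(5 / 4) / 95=1 / 76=0.01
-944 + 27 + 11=-906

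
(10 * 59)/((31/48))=28320/31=913.55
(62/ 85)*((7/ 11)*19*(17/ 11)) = 13.63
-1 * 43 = -43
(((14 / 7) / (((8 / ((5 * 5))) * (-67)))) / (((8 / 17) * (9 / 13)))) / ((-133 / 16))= 5525 / 160398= 0.03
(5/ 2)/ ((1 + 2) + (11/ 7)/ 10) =175/ 221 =0.79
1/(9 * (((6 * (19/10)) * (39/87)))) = 145/6669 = 0.02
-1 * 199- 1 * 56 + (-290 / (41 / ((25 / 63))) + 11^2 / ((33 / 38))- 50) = -435167 / 2583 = -168.47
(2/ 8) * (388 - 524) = -34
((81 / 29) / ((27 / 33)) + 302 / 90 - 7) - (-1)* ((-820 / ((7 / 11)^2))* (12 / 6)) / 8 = -32385274 / 63945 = -506.46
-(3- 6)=3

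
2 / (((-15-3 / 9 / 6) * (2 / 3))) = -54 / 271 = -0.20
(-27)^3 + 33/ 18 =-118087/ 6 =-19681.17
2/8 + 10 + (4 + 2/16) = 14.38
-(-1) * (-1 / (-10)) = 1 / 10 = 0.10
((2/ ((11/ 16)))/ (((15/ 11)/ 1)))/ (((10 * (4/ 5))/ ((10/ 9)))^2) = 10/ 243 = 0.04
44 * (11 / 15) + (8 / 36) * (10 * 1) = 1552 / 45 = 34.49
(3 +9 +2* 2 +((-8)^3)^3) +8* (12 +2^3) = -134217552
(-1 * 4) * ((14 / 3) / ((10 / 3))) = -28 / 5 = -5.60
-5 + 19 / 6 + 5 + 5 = 49 / 6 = 8.17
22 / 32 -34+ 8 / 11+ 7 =-4503 / 176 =-25.59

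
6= 6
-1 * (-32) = 32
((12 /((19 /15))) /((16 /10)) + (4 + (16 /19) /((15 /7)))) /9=5879 /5130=1.15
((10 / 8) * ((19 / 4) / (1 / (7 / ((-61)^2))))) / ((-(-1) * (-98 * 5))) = -19 / 833504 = -0.00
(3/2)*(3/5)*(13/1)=11.70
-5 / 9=-0.56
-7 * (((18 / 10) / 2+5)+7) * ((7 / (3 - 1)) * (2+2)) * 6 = -7585.20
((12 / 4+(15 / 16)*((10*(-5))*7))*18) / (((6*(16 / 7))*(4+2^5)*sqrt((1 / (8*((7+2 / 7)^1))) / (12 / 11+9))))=-2601*sqrt(96866) / 2816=-287.47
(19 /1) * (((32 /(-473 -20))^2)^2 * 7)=139460608 /59072816401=0.00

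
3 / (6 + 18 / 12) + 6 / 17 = 0.75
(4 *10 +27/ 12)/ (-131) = -169/ 524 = -0.32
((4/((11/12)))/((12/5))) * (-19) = -380/11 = -34.55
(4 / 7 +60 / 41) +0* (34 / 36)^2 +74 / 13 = 28830 / 3731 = 7.73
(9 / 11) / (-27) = -0.03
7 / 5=1.40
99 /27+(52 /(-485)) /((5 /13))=24647 /7275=3.39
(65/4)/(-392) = -65/1568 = -0.04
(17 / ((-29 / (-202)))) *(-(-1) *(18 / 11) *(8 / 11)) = 494496 / 3509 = 140.92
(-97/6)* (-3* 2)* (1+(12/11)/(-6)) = 873/11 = 79.36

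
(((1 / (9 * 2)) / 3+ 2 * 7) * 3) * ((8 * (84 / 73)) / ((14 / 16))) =96896 / 219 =442.45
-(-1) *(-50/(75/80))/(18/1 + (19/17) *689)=-2720/40191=-0.07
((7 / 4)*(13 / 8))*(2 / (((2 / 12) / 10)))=1365 / 4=341.25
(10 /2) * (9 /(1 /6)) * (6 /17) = 1620 /17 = 95.29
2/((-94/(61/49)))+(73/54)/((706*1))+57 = 5002418159/87799572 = 56.98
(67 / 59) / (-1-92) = -67 / 5487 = -0.01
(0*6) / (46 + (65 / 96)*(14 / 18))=0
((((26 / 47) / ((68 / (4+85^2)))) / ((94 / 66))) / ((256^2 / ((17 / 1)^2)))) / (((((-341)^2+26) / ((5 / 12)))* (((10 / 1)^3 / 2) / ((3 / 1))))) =17573699 / 4490040233164800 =0.00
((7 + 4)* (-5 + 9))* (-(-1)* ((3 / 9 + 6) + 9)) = 2024 / 3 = 674.67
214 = 214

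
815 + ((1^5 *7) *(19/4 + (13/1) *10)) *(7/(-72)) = 208309/288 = 723.30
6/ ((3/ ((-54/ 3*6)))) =-216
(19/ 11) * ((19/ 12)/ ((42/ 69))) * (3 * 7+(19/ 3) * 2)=838603/ 5544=151.26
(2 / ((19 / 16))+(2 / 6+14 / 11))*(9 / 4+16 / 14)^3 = 93092875 / 724416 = 128.51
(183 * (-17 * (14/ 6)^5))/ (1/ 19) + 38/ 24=-1324592771/ 324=-4088249.29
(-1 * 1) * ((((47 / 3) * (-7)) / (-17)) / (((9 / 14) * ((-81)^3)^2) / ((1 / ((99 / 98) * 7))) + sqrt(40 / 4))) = -5409019310440918788 / 1076526081137280625048186667977 + 12638864 * sqrt(10) / 3229578243411841875144560003931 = -0.00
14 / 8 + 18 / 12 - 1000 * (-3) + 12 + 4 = 12077 / 4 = 3019.25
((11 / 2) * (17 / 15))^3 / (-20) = -6539203 / 540000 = -12.11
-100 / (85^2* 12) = -1 / 867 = -0.00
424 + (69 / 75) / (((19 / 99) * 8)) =1613477 / 3800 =424.60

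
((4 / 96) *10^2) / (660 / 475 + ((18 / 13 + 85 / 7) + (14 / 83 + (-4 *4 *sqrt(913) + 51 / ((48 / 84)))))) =-1647540723920000 *sqrt(913) / 5507120982789956637-10743574025343250 / 5507120982789956637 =-0.01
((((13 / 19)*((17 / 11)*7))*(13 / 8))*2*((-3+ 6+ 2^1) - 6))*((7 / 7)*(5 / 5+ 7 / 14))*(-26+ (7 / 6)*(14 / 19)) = 28819063 / 31768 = 907.17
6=6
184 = 184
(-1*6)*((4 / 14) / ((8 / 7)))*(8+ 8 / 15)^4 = -134217728 / 16875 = -7953.64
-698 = -698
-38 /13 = -2.92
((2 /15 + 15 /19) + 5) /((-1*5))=-1688 /1425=-1.18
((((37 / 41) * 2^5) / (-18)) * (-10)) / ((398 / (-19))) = -56240 / 73431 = -0.77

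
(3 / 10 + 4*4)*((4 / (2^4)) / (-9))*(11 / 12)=-1793 / 4320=-0.42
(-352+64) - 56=-344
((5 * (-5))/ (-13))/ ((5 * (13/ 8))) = 40/ 169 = 0.24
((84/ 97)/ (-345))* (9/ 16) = -63/ 44620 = -0.00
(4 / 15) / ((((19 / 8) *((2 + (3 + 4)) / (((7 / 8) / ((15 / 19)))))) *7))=4 / 2025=0.00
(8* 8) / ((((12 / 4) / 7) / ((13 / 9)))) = 5824 / 27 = 215.70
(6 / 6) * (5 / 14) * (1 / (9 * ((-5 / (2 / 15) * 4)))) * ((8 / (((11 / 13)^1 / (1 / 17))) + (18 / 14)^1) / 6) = -2411 / 29688120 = -0.00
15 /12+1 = 9 /4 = 2.25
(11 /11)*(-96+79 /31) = -2897 /31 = -93.45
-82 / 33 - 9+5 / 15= -368 / 33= -11.15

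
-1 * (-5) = 5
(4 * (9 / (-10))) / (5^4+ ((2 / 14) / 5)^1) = -21 / 3646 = -0.01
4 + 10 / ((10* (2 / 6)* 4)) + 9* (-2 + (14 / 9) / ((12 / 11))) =-0.42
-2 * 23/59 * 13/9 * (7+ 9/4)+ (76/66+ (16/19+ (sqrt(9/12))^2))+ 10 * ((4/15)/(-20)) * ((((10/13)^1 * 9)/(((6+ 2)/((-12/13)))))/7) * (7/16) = -1150363375/150043608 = -7.67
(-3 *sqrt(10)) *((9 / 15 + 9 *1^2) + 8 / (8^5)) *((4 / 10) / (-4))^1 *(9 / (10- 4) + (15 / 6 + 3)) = 63.75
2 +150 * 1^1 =152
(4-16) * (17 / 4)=-51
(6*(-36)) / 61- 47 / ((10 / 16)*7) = -30496 / 2135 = -14.28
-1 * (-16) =16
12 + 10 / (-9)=98 / 9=10.89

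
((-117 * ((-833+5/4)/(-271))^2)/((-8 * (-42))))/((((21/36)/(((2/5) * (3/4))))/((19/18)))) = -8202076389/4606219520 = -1.78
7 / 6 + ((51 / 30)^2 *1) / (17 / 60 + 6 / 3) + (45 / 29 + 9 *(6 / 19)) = 15458657 / 2264610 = 6.83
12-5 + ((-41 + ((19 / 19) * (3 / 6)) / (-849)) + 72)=38.00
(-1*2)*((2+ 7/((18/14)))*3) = -134/3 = -44.67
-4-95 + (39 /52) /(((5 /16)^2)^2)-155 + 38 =-85848 /625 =-137.36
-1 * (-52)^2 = -2704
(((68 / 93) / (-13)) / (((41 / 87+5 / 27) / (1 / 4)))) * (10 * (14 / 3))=-103530 / 103571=-1.00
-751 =-751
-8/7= -1.14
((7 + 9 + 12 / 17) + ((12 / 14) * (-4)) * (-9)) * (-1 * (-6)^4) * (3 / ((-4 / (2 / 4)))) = 2750760 / 119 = 23115.63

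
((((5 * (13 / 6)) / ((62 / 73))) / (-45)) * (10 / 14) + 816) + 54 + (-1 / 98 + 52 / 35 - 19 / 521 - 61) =346259024467 / 427355460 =810.24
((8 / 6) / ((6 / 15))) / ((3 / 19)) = 190 / 9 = 21.11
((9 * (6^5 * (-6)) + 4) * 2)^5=-417714308065158719680000000000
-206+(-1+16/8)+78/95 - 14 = -20727/95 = -218.18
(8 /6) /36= 1 /27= 0.04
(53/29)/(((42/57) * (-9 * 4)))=-1007/14616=-0.07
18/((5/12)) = 216/5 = 43.20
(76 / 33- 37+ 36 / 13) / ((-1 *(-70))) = -13697 / 30030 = -0.46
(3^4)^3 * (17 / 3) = 3011499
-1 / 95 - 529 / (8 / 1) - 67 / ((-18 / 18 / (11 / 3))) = 409331 / 2280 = 179.53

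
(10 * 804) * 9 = 72360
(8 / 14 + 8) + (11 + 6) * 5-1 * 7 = 606 / 7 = 86.57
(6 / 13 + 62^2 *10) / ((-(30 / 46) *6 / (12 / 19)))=-22987396 / 3705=-6204.43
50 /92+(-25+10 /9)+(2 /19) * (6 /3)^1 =-181979 /7866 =-23.13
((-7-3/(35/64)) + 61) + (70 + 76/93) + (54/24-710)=-7661209/13020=-588.42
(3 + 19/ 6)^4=1874161/ 1296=1446.11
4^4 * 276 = 70656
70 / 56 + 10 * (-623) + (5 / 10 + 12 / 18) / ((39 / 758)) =-2904443 / 468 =-6206.07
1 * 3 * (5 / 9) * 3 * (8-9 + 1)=0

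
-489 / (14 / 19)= -9291 / 14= -663.64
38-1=37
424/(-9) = -424/9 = -47.11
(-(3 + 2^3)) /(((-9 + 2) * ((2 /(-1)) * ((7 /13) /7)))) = -143 /14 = -10.21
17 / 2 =8.50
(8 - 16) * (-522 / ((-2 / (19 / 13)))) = -39672 / 13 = -3051.69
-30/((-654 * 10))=1/218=0.00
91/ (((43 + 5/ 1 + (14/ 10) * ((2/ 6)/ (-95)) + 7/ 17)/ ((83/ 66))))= 60990475/ 25798432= 2.36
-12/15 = -4/5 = -0.80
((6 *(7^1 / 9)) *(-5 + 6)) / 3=14 / 9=1.56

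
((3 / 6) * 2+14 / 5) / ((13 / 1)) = 19 / 65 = 0.29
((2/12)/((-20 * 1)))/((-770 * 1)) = 1/92400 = 0.00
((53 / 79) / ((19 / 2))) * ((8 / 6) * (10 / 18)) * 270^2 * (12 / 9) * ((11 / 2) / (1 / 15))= 629640000 / 1501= 419480.35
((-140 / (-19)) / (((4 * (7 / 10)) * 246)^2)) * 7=125 / 1149804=0.00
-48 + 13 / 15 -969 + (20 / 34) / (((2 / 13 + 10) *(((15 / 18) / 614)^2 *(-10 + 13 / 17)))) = -114539998 / 25905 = -4421.54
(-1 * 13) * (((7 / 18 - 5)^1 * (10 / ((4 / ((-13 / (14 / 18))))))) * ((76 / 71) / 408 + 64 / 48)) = -226185375 / 67592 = -3346.33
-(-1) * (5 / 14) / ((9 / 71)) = 355 / 126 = 2.82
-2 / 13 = -0.15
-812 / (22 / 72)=-29232 / 11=-2657.45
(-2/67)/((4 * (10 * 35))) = -1/46900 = -0.00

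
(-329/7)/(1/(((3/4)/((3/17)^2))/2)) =-13583/24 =-565.96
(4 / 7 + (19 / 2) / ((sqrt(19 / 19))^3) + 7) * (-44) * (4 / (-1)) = 21032 / 7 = 3004.57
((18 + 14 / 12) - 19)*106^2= 5618 / 3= 1872.67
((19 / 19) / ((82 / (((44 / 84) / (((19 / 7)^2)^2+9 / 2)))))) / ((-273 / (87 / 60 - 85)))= 300223 / 9026386980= 0.00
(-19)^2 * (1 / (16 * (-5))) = -361 / 80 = -4.51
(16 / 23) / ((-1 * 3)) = -16 / 69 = -0.23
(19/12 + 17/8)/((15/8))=1.98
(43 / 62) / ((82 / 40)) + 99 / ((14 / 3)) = 383507 / 17794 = 21.55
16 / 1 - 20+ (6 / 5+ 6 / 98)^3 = -29320871 / 14706125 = -1.99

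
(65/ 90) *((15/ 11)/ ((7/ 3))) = 65/ 154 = 0.42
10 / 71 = 0.14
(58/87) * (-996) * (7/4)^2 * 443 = -1801681/2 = -900840.50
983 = 983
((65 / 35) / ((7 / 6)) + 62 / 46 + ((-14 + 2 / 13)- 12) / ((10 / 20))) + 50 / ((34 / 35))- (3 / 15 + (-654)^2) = -532646569177 / 1245335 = -427713.48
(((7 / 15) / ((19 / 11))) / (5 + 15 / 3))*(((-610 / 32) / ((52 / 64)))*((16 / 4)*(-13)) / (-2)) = -4697 / 285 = -16.48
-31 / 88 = -0.35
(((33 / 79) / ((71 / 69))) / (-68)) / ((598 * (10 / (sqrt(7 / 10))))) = -0.00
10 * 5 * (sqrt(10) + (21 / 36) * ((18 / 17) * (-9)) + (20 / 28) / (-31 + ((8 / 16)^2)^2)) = -3288025 / 11781 + 50 * sqrt(10) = -120.98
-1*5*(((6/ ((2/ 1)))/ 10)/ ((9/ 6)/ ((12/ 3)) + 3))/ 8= -1/ 18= -0.06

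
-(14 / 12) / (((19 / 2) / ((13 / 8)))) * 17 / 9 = -1547 / 4104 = -0.38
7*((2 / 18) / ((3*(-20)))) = -7 / 540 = -0.01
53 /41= 1.29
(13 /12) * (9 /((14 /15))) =585 /56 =10.45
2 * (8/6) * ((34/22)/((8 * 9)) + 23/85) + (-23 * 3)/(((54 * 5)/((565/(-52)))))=9334939/2625480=3.56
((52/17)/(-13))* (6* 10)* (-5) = 1200/17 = 70.59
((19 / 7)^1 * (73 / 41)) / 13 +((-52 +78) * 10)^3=65576057387 / 3731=17576000.37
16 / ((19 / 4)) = 64 / 19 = 3.37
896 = 896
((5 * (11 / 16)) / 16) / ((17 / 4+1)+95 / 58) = 1595 / 51136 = 0.03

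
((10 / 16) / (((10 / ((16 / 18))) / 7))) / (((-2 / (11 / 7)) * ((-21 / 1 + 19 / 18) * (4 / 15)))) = 165 / 2872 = 0.06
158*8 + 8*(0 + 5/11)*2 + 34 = 14358/11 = 1305.27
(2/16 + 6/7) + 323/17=19.98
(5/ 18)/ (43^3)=0.00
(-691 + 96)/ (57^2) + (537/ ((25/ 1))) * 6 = 10453403/ 81225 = 128.70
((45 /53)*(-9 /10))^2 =6561 /11236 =0.58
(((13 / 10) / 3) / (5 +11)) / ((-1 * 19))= -13 / 9120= -0.00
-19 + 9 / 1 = -10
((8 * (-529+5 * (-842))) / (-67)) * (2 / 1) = 75824 / 67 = 1131.70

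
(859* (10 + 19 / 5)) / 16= 59271 / 80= 740.89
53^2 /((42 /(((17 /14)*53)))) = 4304.27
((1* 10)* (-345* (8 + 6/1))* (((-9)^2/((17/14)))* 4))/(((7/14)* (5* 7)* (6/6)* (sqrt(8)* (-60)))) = 52164* sqrt(2)/17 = 4339.47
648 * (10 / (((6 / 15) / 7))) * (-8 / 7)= -129600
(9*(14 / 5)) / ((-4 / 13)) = -819 / 10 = -81.90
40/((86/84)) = 39.07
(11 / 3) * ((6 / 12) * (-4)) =-22 / 3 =-7.33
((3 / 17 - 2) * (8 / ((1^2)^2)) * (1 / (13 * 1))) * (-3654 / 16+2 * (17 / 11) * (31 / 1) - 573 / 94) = 17777477 / 114257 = 155.59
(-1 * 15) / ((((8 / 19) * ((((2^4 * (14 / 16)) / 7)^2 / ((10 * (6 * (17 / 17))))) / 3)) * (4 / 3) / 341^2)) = -4473911475 / 32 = -139809733.59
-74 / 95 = -0.78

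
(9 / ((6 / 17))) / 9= 17 / 6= 2.83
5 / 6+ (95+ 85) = 1085 / 6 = 180.83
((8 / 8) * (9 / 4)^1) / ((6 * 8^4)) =3 / 32768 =0.00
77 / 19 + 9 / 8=787 / 152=5.18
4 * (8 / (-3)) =-32 / 3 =-10.67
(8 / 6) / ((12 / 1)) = 1 / 9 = 0.11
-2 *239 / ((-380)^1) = 239 / 190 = 1.26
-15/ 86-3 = -273/ 86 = -3.17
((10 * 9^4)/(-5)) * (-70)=918540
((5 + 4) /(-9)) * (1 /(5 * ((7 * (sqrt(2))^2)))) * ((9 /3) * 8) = -12 /35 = -0.34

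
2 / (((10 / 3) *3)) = 1 / 5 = 0.20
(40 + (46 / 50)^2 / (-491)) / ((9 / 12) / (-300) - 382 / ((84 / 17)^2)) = -86608667376 / 33883799525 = -2.56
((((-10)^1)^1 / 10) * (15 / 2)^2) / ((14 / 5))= -20.09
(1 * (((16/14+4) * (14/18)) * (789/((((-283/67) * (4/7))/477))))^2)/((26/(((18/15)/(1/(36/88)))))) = 841201840233078723/114527270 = 7344991635.91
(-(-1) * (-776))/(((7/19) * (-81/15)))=73720/189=390.05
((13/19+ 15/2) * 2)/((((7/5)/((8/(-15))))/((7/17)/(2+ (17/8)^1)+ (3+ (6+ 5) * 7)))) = -111800768/223839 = -499.47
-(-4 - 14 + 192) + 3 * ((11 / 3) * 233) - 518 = 1871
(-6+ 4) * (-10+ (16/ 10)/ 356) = 8896/ 445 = 19.99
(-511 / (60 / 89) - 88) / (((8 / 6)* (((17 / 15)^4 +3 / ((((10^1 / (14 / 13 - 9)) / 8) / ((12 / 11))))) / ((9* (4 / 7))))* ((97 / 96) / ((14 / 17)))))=31748840838000 / 227942089553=139.28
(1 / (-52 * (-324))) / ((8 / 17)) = 17 / 134784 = 0.00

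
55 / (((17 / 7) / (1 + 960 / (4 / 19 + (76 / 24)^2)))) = 255502555 / 119051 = 2146.16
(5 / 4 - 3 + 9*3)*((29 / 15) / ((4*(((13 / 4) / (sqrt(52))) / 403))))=90799*sqrt(13) / 30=10912.68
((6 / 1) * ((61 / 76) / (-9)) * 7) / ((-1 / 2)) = 7.49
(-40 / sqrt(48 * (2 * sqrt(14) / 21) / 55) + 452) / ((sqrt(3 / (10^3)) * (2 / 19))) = 95 * sqrt(30) * (-5 * 14^(1 / 4) * sqrt(55) + 452) / 3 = 65956.61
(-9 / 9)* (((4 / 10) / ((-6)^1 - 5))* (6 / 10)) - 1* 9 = -2469 / 275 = -8.98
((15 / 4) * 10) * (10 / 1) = 375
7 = 7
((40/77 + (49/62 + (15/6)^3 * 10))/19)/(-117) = -1504381/21225204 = -0.07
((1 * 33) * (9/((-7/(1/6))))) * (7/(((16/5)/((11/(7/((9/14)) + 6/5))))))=-245025/17408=-14.08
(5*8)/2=20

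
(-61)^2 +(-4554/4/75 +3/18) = 3705.99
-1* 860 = -860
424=424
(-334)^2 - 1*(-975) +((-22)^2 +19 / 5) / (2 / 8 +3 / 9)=3967853 / 35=113367.23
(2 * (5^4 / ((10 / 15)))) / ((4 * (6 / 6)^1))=1875 / 4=468.75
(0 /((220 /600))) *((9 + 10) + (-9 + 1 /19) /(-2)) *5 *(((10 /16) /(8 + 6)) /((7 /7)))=0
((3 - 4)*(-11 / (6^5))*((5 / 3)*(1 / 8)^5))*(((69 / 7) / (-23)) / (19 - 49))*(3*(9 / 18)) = 11 / 7134511104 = 0.00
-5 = -5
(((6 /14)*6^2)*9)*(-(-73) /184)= 17739 /322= 55.09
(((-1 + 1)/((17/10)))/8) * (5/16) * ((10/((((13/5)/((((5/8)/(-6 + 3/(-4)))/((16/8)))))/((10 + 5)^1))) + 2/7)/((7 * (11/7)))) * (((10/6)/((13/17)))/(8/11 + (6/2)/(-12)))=0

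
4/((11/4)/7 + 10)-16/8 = -470/291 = -1.62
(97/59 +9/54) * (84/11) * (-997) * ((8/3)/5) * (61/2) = -224251.36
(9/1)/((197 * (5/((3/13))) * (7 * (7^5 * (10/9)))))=243/15064954450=0.00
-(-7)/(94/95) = 665/94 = 7.07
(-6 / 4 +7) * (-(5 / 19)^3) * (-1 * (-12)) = -1.20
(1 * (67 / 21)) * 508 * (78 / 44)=221234 / 77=2873.17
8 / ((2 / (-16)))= -64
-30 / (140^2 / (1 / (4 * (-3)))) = 1 / 7840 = 0.00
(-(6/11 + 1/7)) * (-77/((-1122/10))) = -265/561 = -0.47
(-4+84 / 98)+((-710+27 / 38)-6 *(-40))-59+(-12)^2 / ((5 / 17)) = -55637 / 1330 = -41.83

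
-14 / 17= -0.82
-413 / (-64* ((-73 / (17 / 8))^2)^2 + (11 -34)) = 34494173 / 7444430409687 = 0.00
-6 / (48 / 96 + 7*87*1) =-12 / 1219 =-0.01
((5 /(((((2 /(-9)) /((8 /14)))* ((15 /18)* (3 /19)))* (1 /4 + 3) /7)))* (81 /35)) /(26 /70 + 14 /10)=-110808 /403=-274.96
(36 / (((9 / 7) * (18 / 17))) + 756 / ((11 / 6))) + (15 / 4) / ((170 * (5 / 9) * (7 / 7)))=29543233 / 67320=438.85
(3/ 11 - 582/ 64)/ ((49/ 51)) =-158355/ 17248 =-9.18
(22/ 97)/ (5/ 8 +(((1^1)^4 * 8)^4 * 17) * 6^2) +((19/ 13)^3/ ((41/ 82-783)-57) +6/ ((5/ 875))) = 579559943398525944/ 551963805738787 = 1050.00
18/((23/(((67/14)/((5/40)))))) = 4824/161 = 29.96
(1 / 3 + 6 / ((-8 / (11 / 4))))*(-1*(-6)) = -83 / 8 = -10.38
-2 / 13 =-0.15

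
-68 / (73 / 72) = -4896 / 73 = -67.07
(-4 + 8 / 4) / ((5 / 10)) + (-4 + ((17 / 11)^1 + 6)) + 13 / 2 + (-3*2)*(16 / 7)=-1181 / 154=-7.67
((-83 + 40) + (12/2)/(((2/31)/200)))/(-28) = -2651/4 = -662.75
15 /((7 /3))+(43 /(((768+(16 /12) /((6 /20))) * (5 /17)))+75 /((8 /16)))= 38108253 /243320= 156.62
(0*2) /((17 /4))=0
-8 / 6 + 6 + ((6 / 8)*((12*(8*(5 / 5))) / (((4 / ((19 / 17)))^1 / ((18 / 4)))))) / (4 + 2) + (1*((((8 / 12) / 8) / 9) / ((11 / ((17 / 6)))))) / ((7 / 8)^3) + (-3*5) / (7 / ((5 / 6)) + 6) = 777933053 / 41563368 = 18.72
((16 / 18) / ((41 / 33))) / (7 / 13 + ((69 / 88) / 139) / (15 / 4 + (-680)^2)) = 6470604334480 / 4869921729201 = 1.33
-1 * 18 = -18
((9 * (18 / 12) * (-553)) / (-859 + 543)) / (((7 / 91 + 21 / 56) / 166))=407862 / 47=8677.91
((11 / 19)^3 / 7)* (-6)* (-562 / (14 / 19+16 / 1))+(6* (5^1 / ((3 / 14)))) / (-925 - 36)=700098802 / 128707691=5.44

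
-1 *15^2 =-225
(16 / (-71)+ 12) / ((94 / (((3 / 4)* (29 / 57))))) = 319 / 6674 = 0.05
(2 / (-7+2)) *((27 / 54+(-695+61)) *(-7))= -8869 / 5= -1773.80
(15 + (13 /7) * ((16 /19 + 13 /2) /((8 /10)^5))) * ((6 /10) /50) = 9252081 /13619200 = 0.68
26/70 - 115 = -4012/35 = -114.63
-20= -20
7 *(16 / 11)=112 / 11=10.18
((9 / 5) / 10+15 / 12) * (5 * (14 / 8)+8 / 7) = 39611 / 2800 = 14.15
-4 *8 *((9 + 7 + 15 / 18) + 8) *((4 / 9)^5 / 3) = -2441216 / 531441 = -4.59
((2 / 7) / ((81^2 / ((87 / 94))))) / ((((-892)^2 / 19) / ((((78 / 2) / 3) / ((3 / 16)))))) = 7163 / 107343477801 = 0.00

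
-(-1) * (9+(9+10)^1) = 28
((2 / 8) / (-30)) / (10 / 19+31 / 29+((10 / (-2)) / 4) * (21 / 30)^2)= -1102 / 129963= -0.01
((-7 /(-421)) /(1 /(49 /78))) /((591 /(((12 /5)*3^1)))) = 686 /5390905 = 0.00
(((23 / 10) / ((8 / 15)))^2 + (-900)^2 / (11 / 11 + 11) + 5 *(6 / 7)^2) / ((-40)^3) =-846999369 / 802816000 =-1.06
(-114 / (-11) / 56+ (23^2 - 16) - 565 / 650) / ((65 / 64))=164105008 / 325325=504.43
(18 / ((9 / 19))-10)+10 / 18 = 257 / 9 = 28.56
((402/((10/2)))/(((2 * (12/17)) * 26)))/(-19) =-1139/9880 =-0.12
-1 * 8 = -8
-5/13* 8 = -40/13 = -3.08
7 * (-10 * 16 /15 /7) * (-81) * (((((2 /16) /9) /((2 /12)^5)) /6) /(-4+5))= 15552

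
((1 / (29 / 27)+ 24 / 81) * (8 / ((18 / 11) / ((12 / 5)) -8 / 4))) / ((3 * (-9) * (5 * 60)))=42284 / 45981675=0.00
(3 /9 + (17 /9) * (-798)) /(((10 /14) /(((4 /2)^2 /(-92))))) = 91.73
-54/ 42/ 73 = -9/ 511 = -0.02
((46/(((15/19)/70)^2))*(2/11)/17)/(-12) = -1627388/5049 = -322.32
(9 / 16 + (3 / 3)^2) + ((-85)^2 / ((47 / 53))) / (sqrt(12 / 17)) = 25 / 16 + 382925 * sqrt(51) / 282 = 9698.84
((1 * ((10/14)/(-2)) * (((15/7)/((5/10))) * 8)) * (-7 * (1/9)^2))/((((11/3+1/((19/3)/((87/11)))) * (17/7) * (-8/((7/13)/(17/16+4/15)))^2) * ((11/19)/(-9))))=-1592010000/450525762973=-0.00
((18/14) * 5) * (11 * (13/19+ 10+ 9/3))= 128700/133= 967.67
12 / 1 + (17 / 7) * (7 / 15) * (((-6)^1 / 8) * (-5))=65 / 4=16.25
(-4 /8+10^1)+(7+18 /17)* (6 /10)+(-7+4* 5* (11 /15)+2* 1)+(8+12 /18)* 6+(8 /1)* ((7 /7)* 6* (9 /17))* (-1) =25801 /510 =50.59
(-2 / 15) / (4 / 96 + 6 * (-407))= 16 / 293035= 0.00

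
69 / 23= 3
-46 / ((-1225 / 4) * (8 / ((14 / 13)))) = 0.02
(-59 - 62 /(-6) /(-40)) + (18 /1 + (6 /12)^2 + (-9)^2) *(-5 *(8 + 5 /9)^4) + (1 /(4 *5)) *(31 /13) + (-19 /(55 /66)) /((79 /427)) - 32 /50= -3583387316652031 /1347629400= -2659030.23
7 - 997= -990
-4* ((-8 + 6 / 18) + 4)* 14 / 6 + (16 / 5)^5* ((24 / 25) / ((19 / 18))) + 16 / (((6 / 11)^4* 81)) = 3327055904627 / 9738984375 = 341.62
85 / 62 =1.37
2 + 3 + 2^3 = 13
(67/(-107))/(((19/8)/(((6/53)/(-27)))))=0.00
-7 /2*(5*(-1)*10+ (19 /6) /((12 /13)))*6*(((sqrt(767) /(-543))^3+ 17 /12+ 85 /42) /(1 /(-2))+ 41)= 18002257*sqrt(767) /1921236084+ 4804849 /144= 33367.27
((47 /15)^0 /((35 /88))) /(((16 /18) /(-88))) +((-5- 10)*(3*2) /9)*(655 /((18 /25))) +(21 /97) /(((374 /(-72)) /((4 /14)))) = -53401882627 /5713785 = -9346.15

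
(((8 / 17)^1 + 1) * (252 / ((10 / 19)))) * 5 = 59850 / 17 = 3520.59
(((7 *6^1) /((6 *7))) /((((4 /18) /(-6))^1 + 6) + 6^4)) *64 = 1728 /35153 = 0.05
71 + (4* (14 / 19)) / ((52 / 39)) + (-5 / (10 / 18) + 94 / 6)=4553 / 57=79.88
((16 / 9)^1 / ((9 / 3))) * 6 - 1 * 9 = -49 / 9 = -5.44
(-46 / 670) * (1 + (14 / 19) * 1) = -0.12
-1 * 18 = -18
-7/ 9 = -0.78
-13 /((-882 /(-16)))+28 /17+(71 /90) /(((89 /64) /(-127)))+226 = 155.37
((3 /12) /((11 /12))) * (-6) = -18 /11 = -1.64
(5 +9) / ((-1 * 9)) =-1.56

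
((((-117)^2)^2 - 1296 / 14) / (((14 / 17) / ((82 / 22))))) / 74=83115374373 / 7252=11461027.91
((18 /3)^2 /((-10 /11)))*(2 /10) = -198 /25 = -7.92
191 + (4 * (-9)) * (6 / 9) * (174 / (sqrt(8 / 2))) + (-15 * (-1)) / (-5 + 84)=-149848 / 79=-1896.81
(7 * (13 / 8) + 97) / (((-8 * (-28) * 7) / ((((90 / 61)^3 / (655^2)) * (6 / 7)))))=9480645 / 21376972524208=0.00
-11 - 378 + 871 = 482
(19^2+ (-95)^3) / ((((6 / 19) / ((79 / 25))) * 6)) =-643189007 / 450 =-1429308.90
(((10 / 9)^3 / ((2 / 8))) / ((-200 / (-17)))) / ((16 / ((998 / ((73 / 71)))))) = 3011465 / 106434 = 28.29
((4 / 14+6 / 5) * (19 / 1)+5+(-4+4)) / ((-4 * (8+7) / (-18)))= 3489 / 350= 9.97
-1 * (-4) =4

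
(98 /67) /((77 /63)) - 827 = -608617 /737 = -825.80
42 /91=6 /13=0.46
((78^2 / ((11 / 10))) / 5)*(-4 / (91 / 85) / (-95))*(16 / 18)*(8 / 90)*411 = 31003648 / 21945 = 1412.79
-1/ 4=-0.25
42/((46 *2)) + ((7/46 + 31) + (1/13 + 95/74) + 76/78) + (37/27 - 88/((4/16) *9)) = -3.80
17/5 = 3.40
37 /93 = 0.40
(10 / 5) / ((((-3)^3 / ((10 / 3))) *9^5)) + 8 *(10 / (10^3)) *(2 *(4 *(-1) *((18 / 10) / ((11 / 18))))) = -12397483148 / 6576582375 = -1.89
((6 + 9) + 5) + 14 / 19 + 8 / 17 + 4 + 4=9434 / 323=29.21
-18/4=-9/2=-4.50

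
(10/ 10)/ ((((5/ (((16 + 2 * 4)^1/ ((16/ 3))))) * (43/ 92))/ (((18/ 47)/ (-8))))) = -1863/ 20210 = -0.09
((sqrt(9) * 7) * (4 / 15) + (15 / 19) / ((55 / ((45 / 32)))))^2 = 35321067721 / 1118233600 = 31.59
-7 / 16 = -0.44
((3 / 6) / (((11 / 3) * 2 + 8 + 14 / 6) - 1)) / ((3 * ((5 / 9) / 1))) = 9 / 500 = 0.02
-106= -106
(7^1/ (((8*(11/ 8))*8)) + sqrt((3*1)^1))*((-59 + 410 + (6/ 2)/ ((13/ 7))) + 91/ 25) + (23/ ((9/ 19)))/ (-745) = 1084355381/ 38352600 + 115783*sqrt(3)/ 325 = 645.33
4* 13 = 52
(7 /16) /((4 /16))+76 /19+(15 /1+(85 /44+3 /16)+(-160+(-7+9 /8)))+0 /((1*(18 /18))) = -25169 /176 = -143.01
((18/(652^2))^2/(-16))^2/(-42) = -2187/7315243454120534416031744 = -0.00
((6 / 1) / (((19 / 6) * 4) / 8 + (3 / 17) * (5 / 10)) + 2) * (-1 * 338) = -644228 / 341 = -1889.23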